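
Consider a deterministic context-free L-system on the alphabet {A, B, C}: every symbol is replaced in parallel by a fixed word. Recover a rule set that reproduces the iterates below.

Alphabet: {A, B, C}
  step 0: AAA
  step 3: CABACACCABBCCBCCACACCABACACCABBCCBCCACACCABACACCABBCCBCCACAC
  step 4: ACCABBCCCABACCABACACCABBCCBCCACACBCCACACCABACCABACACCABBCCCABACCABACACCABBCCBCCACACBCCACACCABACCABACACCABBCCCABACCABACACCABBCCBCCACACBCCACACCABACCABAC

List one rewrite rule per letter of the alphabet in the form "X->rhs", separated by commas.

A->CAB, B->BCC, C->AC

  step 3 ⇒ step 4: CABACACCABBCCBCCACACCABACACCABBCCBCCACACCABACACCABBCCBCCACAC ⇒ AC·CAB·BCC·CAB·AC·CAB·AC·AC·CAB·BCC·BCC·AC·AC·BCC·AC·AC·CAB·AC·CAB·AC·AC·CAB·BCC·CAB·AC·CAB·AC·AC·CAB·BCC·BCC·AC·AC·BCC·AC·AC·CAB·AC·CAB·AC·AC·CAB·BCC·CAB·AC·CAB·AC·AC·CAB·BCC·BCC·AC·AC·BCC·AC·AC·CAB·AC·CAB·AC
    A ↦ CAB
    B ↦ BCC
    C ↦ AC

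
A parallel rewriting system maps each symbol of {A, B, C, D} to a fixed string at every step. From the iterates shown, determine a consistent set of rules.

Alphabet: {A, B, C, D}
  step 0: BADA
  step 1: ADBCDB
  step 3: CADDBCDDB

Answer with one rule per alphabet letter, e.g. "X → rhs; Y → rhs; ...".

A->DB, B->A, C->D, D->C

  step 0 ⇒ step 1: BADA ⇒ A·DB·C·DB
    A ↦ DB
    B ↦ A
    D ↦ C
    C ↦ D  (constrained at step 1)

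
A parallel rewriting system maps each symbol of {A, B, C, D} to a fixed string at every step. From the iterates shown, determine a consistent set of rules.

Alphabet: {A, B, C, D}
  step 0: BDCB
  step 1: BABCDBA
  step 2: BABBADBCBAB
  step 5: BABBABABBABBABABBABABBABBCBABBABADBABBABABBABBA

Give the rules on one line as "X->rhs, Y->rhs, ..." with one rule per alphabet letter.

A->B, B->BA, C->D, D->BC

  step 1 ⇒ step 2: BABCDBA ⇒ BA·B·BA·D·BC·BA·B
    A ↦ B
    B ↦ BA
    C ↦ D
    D ↦ BC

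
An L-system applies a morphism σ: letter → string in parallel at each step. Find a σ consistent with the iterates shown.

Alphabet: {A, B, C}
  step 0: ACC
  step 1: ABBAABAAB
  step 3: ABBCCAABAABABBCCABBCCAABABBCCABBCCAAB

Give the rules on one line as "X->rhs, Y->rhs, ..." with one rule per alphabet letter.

A->ABB, B->C, C->AAB

  step 0 ⇒ step 1: ACC ⇒ ABB·AAB·AAB
    A ↦ ABB
    C ↦ AAB
    B ↦ C  (constrained at step 1)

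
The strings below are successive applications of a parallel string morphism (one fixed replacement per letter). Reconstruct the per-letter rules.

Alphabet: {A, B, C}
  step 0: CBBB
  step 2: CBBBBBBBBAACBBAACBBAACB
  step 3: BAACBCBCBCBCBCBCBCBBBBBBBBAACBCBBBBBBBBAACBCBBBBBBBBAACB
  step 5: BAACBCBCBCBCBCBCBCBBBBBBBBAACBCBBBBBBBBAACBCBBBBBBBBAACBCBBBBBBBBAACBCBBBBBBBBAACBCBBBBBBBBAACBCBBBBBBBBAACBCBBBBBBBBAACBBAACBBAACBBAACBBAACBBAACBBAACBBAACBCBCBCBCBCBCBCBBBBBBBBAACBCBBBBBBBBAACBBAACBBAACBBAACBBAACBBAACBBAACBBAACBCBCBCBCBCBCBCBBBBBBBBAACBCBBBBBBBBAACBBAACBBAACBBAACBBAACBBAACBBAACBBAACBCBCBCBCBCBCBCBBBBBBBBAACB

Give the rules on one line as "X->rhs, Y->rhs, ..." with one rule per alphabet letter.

A->BBB, B->CB, C->BAA

  step 2 ⇒ step 3: CBBBBBBBBAACBBAACBBAACB ⇒ BAA·CB·CB·CB·CB·CB·CB·CB·CB·BBB·BBB·BAA·CB·CB·BBB·BBB·BAA·CB·CB·BBB·BBB·BAA·CB
    A ↦ BBB
    B ↦ CB
    C ↦ BAA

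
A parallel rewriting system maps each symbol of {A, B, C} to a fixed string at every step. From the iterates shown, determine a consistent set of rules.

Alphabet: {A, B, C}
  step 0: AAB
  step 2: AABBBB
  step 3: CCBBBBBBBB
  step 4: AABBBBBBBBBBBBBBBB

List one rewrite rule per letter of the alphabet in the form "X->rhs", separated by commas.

A->C, B->BB, C->A

  step 3 ⇒ step 4: CCBBBBBBBB ⇒ A·A·BB·BB·BB·BB·BB·BB·BB·BB
    B ↦ BB
    C ↦ A
  step 2 ⇒ step 3: AABBBB ⇒ C·C·BB·BB·BB·BB
    A ↦ C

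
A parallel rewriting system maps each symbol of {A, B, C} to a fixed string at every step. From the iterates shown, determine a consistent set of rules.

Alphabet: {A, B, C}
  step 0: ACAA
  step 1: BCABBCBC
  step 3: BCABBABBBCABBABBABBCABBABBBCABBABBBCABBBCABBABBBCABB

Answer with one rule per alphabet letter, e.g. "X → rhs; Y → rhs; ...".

A->BC, B->ABB, C->AB

  step 0 ⇒ step 1: ACAA ⇒ BC·AB·BC·BC
    A ↦ BC
    C ↦ AB
    B ↦ ABB  (constrained at step 1)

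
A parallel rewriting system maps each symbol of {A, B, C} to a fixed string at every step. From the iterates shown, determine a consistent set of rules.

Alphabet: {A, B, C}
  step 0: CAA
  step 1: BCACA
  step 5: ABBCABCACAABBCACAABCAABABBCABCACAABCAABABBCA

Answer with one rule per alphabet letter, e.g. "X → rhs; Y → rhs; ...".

  step 0 ⇒ step 1: CAA ⇒ B·CA·CA
    A ↦ CA
    C ↦ B
    B ↦ AB  (constrained at step 1)

A->CA, B->AB, C->B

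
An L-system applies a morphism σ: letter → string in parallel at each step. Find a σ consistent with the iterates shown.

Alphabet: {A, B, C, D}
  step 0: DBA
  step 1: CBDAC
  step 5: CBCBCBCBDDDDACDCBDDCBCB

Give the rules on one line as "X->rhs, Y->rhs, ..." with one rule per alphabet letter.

A->AC, B->D, C->D, D->CB

  step 0 ⇒ step 1: DBA ⇒ CB·D·AC
    A ↦ AC
    B ↦ D
    D ↦ CB
    C ↦ D  (constrained at step 1)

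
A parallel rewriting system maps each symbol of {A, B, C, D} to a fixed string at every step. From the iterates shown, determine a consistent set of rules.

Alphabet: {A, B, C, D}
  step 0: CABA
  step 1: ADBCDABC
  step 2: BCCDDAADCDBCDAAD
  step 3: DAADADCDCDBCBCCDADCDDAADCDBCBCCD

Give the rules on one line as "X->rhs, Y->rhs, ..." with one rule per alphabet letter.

  step 2 ⇒ step 3: BCCDDAADCDBCDAAD ⇒ DA·AD·AD·CD·CD·BC·BC·CD·AD·CD·DA·AD·CD·BC·BC·CD
    A ↦ BC
    B ↦ DA
    C ↦ AD
    D ↦ CD

A->BC, B->DA, C->AD, D->CD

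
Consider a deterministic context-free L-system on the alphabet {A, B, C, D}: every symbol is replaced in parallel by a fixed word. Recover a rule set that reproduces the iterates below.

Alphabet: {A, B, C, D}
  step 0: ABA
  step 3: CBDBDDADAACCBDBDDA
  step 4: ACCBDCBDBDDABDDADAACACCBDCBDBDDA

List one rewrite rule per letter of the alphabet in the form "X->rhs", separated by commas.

A->DA, B->C, C->AC, D->BD

  step 3 ⇒ step 4: CBDBDDADAACCBDBDDA ⇒ AC·C·BD·C·BD·BD·DA·BD·DA·DA·AC·AC·C·BD·C·BD·BD·DA
    A ↦ DA
    B ↦ C
    C ↦ AC
    D ↦ BD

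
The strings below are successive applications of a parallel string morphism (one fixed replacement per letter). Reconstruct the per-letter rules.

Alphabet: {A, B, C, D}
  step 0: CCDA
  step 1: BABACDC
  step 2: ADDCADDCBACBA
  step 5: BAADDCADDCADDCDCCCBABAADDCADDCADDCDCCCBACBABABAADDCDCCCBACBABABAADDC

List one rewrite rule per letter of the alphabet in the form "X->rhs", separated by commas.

  step 1 ⇒ step 2: BABACDC ⇒ AD·DC·AD·DC·BA·C·BA
    A ↦ DC
    B ↦ AD
    C ↦ BA
    D ↦ C

A->DC, B->AD, C->BA, D->C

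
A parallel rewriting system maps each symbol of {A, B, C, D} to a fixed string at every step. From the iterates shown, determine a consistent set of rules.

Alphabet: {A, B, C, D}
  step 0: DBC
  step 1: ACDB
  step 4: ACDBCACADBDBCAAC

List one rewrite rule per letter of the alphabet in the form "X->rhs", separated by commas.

  step 0 ⇒ step 1: DBC ⇒ A·C·DB
    B ↦ C
    C ↦ DB
    D ↦ A
    A ↦ CA  (constrained at step 1)

A->CA, B->C, C->DB, D->A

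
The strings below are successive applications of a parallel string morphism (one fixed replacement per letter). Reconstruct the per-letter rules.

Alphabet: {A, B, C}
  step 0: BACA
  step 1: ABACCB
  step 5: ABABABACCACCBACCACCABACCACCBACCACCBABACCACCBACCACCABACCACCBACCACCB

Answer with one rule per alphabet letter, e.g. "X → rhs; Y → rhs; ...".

A->B, B->A, C->ACC

  step 0 ⇒ step 1: BACA ⇒ A·B·ACC·B
    A ↦ B
    B ↦ A
    C ↦ ACC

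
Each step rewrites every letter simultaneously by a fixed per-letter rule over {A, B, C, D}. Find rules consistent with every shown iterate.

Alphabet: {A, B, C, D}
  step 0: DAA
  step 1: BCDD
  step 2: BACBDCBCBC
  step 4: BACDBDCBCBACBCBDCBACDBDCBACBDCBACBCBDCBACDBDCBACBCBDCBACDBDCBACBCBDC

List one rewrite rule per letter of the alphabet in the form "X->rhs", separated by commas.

A->D, B->BAC, C->BDC, D->BC

  step 1 ⇒ step 2: BCDD ⇒ BAC·BDC·BC·BC
    B ↦ BAC
    C ↦ BDC
    D ↦ BC
  step 0 ⇒ step 1: DAA ⇒ BC·D·D
    A ↦ D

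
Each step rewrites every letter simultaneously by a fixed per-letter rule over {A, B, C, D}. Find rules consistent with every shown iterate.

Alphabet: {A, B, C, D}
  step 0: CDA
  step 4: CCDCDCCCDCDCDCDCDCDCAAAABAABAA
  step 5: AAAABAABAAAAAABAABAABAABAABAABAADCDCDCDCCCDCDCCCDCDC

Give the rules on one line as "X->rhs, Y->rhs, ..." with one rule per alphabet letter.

  step 4 ⇒ step 5: CCDCDCCCDCDCDCDCDCDCAAAABAABAA ⇒ AA·AA·B·AA·B·AA·AA·AA·B·AA·B·AA·B·AA·B·AA·B·AA·B·AA·DC·DC·DC·DC·CC·DC·DC·CC·DC·DC
    A ↦ DC
    B ↦ CC
    C ↦ AA
    D ↦ B

A->DC, B->CC, C->AA, D->B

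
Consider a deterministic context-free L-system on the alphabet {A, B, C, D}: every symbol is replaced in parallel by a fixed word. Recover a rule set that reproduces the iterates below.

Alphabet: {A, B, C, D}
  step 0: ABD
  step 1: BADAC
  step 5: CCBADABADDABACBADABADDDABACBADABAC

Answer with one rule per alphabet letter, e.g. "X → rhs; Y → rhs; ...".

A->BA, B->DA, C->D, D->C

  step 0 ⇒ step 1: ABD ⇒ BA·DA·C
    A ↦ BA
    B ↦ DA
    D ↦ C
    C ↦ D  (constrained at step 1)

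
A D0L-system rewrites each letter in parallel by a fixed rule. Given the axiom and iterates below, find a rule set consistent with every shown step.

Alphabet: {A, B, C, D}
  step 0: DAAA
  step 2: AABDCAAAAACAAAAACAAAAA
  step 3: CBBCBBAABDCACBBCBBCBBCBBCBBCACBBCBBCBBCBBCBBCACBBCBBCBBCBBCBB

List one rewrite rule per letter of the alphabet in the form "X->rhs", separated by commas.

  step 2 ⇒ step 3: AABDCAAAAACAAAAACAAAAA ⇒ CBB·CBB·AA·BD·CA·CBB·CBB·CBB·CBB·CBB·CA·CBB·CBB·CBB·CBB·CBB·CA·CBB·CBB·CBB·CBB·CBB
    A ↦ CBB
    B ↦ AA
    C ↦ CA
    D ↦ BD

A->CBB, B->AA, C->CA, D->BD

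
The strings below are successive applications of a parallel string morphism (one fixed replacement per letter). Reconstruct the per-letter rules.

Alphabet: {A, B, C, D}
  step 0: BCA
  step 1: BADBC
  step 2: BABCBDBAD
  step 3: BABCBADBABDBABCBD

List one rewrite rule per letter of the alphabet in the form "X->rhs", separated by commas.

A->BC, B->BA, C->D, D->BD

  step 2 ⇒ step 3: BABCBDBAD ⇒ BA·BC·BA·D·BA·BD·BA·BC·BD
    A ↦ BC
    B ↦ BA
    C ↦ D
    D ↦ BD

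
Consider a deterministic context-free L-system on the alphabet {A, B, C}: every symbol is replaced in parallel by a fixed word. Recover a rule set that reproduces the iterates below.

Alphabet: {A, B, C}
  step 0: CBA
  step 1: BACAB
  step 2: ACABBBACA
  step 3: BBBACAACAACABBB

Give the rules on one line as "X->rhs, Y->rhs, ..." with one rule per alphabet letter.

A->B, B->ACA, C->B

  step 2 ⇒ step 3: ACABBBACA ⇒ B·B·B·ACA·ACA·ACA·B·B·B
    A ↦ B
    B ↦ ACA
    C ↦ B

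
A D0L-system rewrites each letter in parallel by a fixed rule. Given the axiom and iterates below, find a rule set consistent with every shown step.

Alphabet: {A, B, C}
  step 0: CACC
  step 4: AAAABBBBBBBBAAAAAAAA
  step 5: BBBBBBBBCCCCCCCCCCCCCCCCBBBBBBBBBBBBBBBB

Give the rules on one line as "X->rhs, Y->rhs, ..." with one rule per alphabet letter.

A->BB, B->CC, C->A

  step 4 ⇒ step 5: AAAABBBBBBBBAAAAAAAA ⇒ BB·BB·BB·BB·CC·CC·CC·CC·CC·CC·CC·CC·BB·BB·BB·BB·BB·BB·BB·BB
    A ↦ BB
    B ↦ CC
    C ↦ A  (constrained at step 0)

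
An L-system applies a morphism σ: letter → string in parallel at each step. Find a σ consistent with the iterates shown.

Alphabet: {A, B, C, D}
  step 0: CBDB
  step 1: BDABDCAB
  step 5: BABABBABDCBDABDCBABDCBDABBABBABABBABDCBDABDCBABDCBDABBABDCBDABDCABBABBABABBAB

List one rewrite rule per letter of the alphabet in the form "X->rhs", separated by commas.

A->B, B->AB, C->BD, D->DC

  step 0 ⇒ step 1: CBDB ⇒ BD·AB·DC·AB
    B ↦ AB
    C ↦ BD
    D ↦ DC
    A ↦ B  (constrained at step 1)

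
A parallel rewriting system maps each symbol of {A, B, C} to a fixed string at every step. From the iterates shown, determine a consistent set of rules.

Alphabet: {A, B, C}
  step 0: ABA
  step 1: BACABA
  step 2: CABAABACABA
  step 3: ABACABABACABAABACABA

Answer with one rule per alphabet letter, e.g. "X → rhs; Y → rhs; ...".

A->BA, B->CA, C->A

  step 2 ⇒ step 3: CABAABACABA ⇒ A·BA·CA·BA·BA·CA·BA·A·BA·CA·BA
    A ↦ BA
    B ↦ CA
    C ↦ A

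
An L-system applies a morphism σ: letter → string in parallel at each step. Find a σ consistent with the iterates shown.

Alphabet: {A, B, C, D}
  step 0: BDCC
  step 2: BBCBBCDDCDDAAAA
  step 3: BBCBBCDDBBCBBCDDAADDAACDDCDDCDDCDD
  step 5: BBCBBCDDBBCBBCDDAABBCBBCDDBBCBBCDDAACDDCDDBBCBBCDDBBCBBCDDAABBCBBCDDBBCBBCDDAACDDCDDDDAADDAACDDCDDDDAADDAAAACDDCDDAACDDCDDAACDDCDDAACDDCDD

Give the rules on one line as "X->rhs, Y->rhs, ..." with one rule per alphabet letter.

A->CDD, B->BBC, C->DD, D->A

  step 2 ⇒ step 3: BBCBBCDDCDDAAAA ⇒ BBC·BBC·DD·BBC·BBC·DD·A·A·DD·A·A·CDD·CDD·CDD·CDD
    A ↦ CDD
    B ↦ BBC
    C ↦ DD
    D ↦ A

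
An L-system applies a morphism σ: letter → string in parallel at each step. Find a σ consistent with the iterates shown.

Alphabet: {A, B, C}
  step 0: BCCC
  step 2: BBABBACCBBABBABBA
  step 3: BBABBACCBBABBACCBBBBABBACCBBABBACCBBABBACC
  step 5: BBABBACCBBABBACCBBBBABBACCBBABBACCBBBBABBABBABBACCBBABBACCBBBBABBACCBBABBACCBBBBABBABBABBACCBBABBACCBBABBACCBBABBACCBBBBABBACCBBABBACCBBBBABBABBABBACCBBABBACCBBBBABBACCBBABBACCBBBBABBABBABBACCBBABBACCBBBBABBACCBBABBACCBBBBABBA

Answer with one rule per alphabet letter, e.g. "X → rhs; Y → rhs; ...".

A->CC, B->BBA, C->B

  step 2 ⇒ step 3: BBABBACCBBABBABBA ⇒ BBA·BBA·CC·BBA·BBA·CC·B·B·BBA·BBA·CC·BBA·BBA·CC·BBA·BBA·CC
    A ↦ CC
    B ↦ BBA
    C ↦ B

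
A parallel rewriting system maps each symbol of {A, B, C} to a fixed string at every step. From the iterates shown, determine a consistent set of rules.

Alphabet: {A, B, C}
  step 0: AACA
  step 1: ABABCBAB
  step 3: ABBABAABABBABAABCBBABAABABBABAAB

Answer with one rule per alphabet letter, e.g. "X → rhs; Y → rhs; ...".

A->AB, B->BA, C->CB

  step 0 ⇒ step 1: AACA ⇒ AB·AB·CB·AB
    A ↦ AB
    C ↦ CB
    B ↦ BA  (constrained at step 1)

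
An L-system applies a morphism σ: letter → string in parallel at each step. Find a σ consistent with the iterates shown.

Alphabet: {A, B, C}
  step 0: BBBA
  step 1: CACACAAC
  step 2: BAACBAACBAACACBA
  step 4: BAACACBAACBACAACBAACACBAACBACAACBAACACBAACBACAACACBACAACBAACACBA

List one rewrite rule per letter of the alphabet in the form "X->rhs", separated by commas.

A->AC, B->CA, C->BA

  step 1 ⇒ step 2: CACACAAC ⇒ BA·AC·BA·AC·BA·AC·AC·BA
    A ↦ AC
    C ↦ BA
  step 0 ⇒ step 1: BBBA ⇒ CA·CA·CA·AC
    B ↦ CA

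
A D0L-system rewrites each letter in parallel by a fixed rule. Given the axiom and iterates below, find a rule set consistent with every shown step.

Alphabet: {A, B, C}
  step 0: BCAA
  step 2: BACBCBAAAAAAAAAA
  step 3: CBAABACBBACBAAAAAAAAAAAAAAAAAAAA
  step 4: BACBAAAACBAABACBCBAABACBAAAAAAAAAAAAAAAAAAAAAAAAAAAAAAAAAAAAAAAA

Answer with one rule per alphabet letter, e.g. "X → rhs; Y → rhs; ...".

  step 3 ⇒ step 4: CBAABACBBACBAAAAAAAAAAAAAAAAAAAA ⇒ BA·CB·AA·AA·CB·AA·BA·CB·CB·AA·BA·CB·AA·AA·AA·AA·AA·AA·AA·AA·AA·AA·AA·AA·AA·AA·AA·AA·AA·AA·AA·AA
    A ↦ AA
    B ↦ CB
    C ↦ BA

A->AA, B->CB, C->BA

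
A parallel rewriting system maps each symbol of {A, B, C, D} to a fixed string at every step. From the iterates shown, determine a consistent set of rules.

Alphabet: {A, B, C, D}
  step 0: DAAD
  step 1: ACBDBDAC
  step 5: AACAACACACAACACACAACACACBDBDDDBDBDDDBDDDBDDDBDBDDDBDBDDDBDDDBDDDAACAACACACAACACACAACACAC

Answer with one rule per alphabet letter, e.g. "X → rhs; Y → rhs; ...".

A->BD, B->A, C->DD, D->AC

  step 0 ⇒ step 1: DAAD ⇒ AC·BD·BD·AC
    A ↦ BD
    D ↦ AC
    B ↦ A  (constrained at step 1)
    C ↦ DD  (constrained at step 1)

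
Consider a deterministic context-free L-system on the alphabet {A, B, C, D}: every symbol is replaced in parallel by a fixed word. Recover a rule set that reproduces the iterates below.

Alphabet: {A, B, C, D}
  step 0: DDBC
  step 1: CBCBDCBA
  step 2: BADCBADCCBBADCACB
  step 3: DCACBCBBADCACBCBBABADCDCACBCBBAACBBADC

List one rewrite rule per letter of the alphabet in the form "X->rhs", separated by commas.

  step 2 ⇒ step 3: BADCBADCCBBADCACB ⇒ DC·ACB·CB·BA·DC·ACB·CB·BA·BA·DC·DC·ACB·CB·BA·ACB·BA·DC
    A ↦ ACB
    B ↦ DC
    C ↦ BA
    D ↦ CB

A->ACB, B->DC, C->BA, D->CB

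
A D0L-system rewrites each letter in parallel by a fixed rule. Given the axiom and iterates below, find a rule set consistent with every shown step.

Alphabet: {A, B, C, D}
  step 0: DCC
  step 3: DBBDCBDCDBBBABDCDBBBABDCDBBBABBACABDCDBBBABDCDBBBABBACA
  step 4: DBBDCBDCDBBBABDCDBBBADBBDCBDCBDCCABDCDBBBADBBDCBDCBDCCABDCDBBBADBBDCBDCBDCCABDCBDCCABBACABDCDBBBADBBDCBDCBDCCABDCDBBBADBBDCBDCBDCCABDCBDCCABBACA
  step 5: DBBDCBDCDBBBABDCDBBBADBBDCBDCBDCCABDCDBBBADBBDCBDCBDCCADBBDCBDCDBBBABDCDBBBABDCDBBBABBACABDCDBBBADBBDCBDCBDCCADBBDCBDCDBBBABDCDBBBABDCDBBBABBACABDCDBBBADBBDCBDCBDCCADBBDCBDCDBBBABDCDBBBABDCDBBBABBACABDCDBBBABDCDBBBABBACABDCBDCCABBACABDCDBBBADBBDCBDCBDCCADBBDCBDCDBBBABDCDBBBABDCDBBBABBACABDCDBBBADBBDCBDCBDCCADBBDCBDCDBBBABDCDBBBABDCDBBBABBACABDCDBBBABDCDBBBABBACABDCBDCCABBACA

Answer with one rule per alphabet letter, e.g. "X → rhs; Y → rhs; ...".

  step 4 ⇒ step 5: DBBDCBDCDBBBABDCDBBBADBBDCBDCBDCCABDCDBBBADBBDCBDCBDCCABDCDBBBADBBDCBDCBDCCABDCBDCCABBACABDCDBBBADBBDCBDCBDCCABDCDBBBADBBDCBDCBDCCABDCBDCCABBACA ⇒ DB·BDC·BDC·DB·BBA·BDC·DB·BBA·DB·BDC·BDC·BDC·CA·BDC·DB·BBA·DB·BDC·BDC·BDC·CA·DB·BDC·BDC·DB·BBA·BDC·DB·BBA·BDC·DB·BBA·BBA·CA·BDC·DB·BBA·DB·BDC·BDC·BDC·CA·DB·BDC·BDC·DB·BBA·BDC·DB·BBA·BDC·DB·BBA·BBA·CA·BDC·DB·BBA·DB·BDC·BDC·BDC·CA·DB·BDC·BDC·DB·BBA·BDC·DB·BBA·BDC·DB·BBA·BBA·CA·BDC·DB·BBA·BDC·DB·BBA·BBA·CA·BDC·BDC·CA·BBA·CA·BDC·DB·BBA·DB·BDC·BDC·BDC·CA·DB·BDC·BDC·DB·BBA·BDC·DB·BBA·BDC·DB·BBA·BBA·CA·BDC·DB·BBA·DB·BDC·BDC·BDC·CA·DB·BDC·BDC·DB·BBA·BDC·DB·BBA·BDC·DB·BBA·BBA·CA·BDC·DB·BBA·BDC·DB·BBA·BBA·CA·BDC·BDC·CA·BBA·CA
    A ↦ CA
    B ↦ BDC
    C ↦ BBA
    D ↦ DB

A->CA, B->BDC, C->BBA, D->DB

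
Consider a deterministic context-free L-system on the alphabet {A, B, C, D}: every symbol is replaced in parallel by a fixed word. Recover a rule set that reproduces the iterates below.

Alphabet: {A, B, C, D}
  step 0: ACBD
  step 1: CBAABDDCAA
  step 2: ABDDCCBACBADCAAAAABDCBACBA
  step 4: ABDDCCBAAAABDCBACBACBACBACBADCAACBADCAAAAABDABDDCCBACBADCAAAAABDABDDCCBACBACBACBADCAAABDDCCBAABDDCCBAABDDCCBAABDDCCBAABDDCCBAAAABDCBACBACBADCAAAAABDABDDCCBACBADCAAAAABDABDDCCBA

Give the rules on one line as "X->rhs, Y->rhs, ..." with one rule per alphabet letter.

A->CBA, B->DC, C->ABD, D->AA

  step 1 ⇒ step 2: CBAABDDCAA ⇒ ABD·DC·CBA·CBA·DC·AA·AA·ABD·CBA·CBA
    A ↦ CBA
    B ↦ DC
    C ↦ ABD
    D ↦ AA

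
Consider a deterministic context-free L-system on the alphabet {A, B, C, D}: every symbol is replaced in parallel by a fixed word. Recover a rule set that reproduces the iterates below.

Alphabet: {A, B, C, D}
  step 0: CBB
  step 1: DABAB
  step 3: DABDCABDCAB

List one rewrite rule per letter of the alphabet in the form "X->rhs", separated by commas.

  step 0 ⇒ step 1: CBB ⇒ D·AB·AB
    B ↦ AB
    C ↦ D
    A ↦ C  (constrained at step 1)
    D ↦ CB  (constrained at step 1)

A->C, B->AB, C->D, D->CB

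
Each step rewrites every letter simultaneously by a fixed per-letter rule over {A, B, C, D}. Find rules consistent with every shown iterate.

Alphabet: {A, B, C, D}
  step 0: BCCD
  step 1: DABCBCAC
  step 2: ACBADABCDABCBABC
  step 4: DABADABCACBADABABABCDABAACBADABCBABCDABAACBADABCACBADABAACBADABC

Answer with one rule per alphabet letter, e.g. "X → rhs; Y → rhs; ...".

  step 1 ⇒ step 2: DABCBCAC ⇒ AC·BA·DA·BC·DA·BC·BA·BC
    A ↦ BA
    B ↦ DA
    C ↦ BC
    D ↦ AC

A->BA, B->DA, C->BC, D->AC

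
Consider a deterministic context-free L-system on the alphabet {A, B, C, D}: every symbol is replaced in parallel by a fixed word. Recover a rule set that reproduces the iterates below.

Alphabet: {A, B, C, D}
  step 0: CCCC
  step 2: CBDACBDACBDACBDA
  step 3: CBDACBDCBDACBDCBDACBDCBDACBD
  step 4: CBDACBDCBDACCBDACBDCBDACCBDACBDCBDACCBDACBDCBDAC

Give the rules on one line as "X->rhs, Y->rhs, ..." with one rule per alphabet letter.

  step 3 ⇒ step 4: CBDACBDCBDACBDCBDACBDCBDACBD ⇒ CB·DA·C·BD·CB·DA·C·CB·DA·C·BD·CB·DA·C·CB·DA·C·BD·CB·DA·C·CB·DA·C·BD·CB·DA·C
    A ↦ BD
    B ↦ DA
    C ↦ CB
    D ↦ C

A->BD, B->DA, C->CB, D->C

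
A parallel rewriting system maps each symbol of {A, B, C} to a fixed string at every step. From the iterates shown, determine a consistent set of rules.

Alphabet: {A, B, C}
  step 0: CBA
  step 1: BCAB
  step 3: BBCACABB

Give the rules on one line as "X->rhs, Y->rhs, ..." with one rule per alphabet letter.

A->B, B->CA, C->B

  step 0 ⇒ step 1: CBA ⇒ B·CA·B
    A ↦ B
    B ↦ CA
    C ↦ B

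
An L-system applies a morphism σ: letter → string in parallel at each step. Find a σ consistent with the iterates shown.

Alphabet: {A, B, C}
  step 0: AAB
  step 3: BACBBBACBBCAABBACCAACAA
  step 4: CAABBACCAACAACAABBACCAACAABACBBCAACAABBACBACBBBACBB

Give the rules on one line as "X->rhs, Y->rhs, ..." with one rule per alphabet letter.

A->B, B->CAA, C->BAC

  step 3 ⇒ step 4: BACBBBACBBCAABBACCAACAA ⇒ CAA·B·BAC·CAA·CAA·CAA·B·BAC·CAA·CAA·BAC·B·B·CAA·CAA·B·BAC·BAC·B·B·BAC·B·B
    A ↦ B
    B ↦ CAA
    C ↦ BAC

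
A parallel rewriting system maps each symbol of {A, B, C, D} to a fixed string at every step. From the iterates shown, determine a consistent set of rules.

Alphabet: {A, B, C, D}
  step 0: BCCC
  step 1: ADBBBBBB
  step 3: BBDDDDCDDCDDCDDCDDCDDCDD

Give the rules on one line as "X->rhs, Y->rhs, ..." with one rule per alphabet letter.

A->C, B->AD, C->BB, D->DD

  step 0 ⇒ step 1: BCCC ⇒ AD·BB·BB·BB
    B ↦ AD
    C ↦ BB
    A ↦ C  (constrained at step 1)
    D ↦ DD  (constrained at step 1)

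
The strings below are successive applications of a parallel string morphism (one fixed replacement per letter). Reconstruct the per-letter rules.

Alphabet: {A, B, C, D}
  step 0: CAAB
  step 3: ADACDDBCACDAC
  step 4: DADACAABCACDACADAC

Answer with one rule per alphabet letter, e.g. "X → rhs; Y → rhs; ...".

  step 3 ⇒ step 4: ADACDDBCACDAC ⇒ D·A·D·AC·A·A·BC·AC·D·AC·A·D·AC
    A ↦ D
    B ↦ BC
    C ↦ AC
    D ↦ A

A->D, B->BC, C->AC, D->A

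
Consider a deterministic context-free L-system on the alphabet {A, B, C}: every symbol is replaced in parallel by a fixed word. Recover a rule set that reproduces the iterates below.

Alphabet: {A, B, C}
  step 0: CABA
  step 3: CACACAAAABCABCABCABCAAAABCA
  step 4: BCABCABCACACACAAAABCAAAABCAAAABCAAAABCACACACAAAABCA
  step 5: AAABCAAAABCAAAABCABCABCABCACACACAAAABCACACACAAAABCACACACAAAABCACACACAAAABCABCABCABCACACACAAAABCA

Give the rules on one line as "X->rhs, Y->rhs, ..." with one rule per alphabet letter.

  step 4 ⇒ step 5: BCABCABCACACACAAAABCAAAABCAAAABCAAAABCACACACAAAABCA ⇒ AAA·B·CA·AAA·B·CA·AAA·B·CA·B·CA·B·CA·B·CA·CA·CA·CA·AAA·B·CA·CA·CA·CA·AAA·B·CA·CA·CA·CA·AAA·B·CA·CA·CA·CA·AAA·B·CA·B·CA·B·CA·B·CA·CA·CA·CA·AAA·B·CA
    A ↦ CA
    B ↦ AAA
    C ↦ B

A->CA, B->AAA, C->B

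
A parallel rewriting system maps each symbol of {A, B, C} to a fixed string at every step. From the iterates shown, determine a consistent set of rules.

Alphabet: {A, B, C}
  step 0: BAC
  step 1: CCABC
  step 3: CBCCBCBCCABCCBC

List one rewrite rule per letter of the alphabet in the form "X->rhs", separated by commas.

  step 0 ⇒ step 1: BAC ⇒ C·CA·BC
    A ↦ CA
    B ↦ C
    C ↦ BC

A->CA, B->C, C->BC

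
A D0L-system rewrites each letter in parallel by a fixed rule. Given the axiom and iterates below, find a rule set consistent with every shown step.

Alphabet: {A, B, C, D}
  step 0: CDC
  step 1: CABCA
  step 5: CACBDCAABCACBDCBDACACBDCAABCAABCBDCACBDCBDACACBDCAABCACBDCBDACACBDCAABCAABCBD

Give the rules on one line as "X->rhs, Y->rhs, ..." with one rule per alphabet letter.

A->CBD, B->A, C->CA, D->B

  step 0 ⇒ step 1: CDC ⇒ CA·B·CA
    C ↦ CA
    D ↦ B
    A ↦ CBD  (constrained at step 1)
    B ↦ A  (constrained at step 1)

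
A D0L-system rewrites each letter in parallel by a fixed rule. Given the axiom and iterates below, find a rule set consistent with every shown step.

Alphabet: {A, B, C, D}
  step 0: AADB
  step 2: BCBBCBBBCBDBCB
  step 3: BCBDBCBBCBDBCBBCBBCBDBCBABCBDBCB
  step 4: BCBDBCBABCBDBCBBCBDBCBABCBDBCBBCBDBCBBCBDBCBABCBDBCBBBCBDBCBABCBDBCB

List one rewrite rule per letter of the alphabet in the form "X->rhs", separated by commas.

A->B, B->BCB, C->D, D->A

  step 3 ⇒ step 4: BCBDBCBBCBDBCBBCBBCBDBCBABCBDBCB ⇒ BCB·D·BCB·A·BCB·D·BCB·BCB·D·BCB·A·BCB·D·BCB·BCB·D·BCB·BCB·D·BCB·A·BCB·D·BCB·B·BCB·D·BCB·A·BCB·D·BCB
    A ↦ B
    B ↦ BCB
    C ↦ D
    D ↦ A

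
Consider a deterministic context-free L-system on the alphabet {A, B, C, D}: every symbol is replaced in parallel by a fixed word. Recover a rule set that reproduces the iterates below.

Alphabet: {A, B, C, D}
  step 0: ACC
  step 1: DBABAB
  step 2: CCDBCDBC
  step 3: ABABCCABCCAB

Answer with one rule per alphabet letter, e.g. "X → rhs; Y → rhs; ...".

  step 2 ⇒ step 3: CCDBCDBC ⇒ AB·AB·C·C·AB·C·C·AB
    B ↦ C
    C ↦ AB
    D ↦ C
  step 0 ⇒ step 1: ACC ⇒ DB·AB·AB
    A ↦ DB

A->DB, B->C, C->AB, D->C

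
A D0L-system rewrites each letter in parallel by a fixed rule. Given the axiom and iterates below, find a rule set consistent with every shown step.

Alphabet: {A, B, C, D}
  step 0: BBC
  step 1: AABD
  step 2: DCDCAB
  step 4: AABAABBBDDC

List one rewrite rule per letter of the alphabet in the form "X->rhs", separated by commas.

A->DC, B->A, C->BD, D->B

  step 1 ⇒ step 2: AABD ⇒ DC·DC·A·B
    A ↦ DC
    B ↦ A
    D ↦ B
  step 0 ⇒ step 1: BBC ⇒ A·A·BD
    C ↦ BD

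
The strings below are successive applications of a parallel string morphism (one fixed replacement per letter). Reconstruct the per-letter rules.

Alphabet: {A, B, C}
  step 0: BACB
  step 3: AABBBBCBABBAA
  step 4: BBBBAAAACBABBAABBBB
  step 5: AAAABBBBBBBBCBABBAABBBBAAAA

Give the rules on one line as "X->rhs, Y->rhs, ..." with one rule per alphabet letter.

A->BB, B->A, C->CB

  step 4 ⇒ step 5: BBBBAAAACBABBAABBBB ⇒ A·A·A·A·BB·BB·BB·BB·CB·A·BB·A·A·BB·BB·A·A·A·A
    A ↦ BB
    B ↦ A
    C ↦ CB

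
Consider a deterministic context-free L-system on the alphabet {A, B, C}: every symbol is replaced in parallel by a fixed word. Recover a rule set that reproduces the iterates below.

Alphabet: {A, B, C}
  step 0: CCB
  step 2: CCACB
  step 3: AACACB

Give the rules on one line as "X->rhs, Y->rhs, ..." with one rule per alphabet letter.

A->C, B->CB, C->A

  step 2 ⇒ step 3: CCACB ⇒ A·A·C·A·CB
    A ↦ C
    B ↦ CB
    C ↦ A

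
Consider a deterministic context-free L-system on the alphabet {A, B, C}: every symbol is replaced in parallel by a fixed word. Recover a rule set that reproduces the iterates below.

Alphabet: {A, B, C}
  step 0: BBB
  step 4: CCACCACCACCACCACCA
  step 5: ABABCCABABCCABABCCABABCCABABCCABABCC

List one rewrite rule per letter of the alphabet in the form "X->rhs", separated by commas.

  step 4 ⇒ step 5: CCACCACCACCACCACCA ⇒ AB·AB·CC·AB·AB·CC·AB·AB·CC·AB·AB·CC·AB·AB·CC·AB·AB·CC
    A ↦ CC
    C ↦ AB
    B ↦ A  (constrained at step 0)

A->CC, B->A, C->AB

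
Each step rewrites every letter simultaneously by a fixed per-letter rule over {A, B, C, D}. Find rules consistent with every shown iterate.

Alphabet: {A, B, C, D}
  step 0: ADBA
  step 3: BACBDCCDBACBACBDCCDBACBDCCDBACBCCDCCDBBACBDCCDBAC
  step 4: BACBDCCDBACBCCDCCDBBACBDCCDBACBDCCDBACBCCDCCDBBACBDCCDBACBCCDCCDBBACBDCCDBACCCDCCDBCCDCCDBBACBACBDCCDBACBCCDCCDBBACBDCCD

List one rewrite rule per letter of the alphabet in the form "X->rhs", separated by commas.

A->BD, B->BAC, C->CCD, D->B

  step 3 ⇒ step 4: BACBDCCDBACBACBDCCDBACBDCCDBACBCCDCCDBBACBDCCDBAC ⇒ BAC·BD·CCD·BAC·B·CCD·CCD·B·BAC·BD·CCD·BAC·BD·CCD·BAC·B·CCD·CCD·B·BAC·BD·CCD·BAC·B·CCD·CCD·B·BAC·BD·CCD·BAC·CCD·CCD·B·CCD·CCD·B·BAC·BAC·BD·CCD·BAC·B·CCD·CCD·B·BAC·BD·CCD
    A ↦ BD
    B ↦ BAC
    C ↦ CCD
    D ↦ B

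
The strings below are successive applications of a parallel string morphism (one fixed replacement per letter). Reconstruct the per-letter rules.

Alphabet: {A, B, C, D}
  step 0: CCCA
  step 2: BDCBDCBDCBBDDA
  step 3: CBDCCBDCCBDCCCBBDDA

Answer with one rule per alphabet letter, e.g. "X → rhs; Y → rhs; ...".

A->DDA, B->C, C->DC, D->B

  step 2 ⇒ step 3: BDCBDCBDCBBDDA ⇒ C·B·DC·C·B·DC·C·B·DC·C·C·B·B·DDA
    A ↦ DDA
    B ↦ C
    C ↦ DC
    D ↦ B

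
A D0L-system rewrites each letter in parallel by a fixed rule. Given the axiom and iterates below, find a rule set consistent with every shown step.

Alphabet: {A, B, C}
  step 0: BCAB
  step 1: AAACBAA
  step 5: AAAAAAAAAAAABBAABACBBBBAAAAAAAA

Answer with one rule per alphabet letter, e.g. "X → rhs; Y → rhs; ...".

  step 0 ⇒ step 1: BCAB ⇒ AA·AC·B·AA
    A ↦ B
    B ↦ AA
    C ↦ AC

A->B, B->AA, C->AC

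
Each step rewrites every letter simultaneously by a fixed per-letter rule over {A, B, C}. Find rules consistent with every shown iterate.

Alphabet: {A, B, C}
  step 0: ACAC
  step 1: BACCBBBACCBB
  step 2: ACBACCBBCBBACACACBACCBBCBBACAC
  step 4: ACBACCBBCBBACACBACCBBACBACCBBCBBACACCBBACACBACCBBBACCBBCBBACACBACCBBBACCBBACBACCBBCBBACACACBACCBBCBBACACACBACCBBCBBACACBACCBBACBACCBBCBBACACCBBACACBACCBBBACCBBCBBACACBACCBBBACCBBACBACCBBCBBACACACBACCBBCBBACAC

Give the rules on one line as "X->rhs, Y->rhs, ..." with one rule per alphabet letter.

A->BAC, B->AC, C->CBB

  step 1 ⇒ step 2: BACCBBBACCBB ⇒ AC·BAC·CBB·CBB·AC·AC·AC·BAC·CBB·CBB·AC·AC
    A ↦ BAC
    B ↦ AC
    C ↦ CBB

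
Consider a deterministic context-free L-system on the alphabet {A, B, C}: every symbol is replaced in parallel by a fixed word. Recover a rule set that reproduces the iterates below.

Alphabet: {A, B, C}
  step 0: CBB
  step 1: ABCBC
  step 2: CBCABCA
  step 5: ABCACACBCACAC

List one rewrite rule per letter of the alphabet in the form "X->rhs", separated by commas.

A->C, B->BC, C->A

  step 1 ⇒ step 2: ABCBC ⇒ C·BC·A·BC·A
    A ↦ C
    B ↦ BC
    C ↦ A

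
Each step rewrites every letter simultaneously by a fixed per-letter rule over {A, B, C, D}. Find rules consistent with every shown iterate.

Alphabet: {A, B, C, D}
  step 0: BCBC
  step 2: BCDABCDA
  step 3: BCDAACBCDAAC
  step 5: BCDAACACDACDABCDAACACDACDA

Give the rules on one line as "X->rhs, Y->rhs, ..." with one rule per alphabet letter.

  step 2 ⇒ step 3: BCDABCDA ⇒ BC·D·A·AC·BC·D·A·AC
    A ↦ AC
    B ↦ BC
    C ↦ D
    D ↦ A

A->AC, B->BC, C->D, D->A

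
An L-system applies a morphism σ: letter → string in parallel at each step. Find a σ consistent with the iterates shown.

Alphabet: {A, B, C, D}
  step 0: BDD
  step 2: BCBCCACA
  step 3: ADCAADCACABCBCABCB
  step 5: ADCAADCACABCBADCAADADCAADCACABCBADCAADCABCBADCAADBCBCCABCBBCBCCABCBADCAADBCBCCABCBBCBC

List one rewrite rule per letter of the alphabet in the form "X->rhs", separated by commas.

  step 2 ⇒ step 3: BCBCCACA ⇒ AD·CA·AD·CA·CA·BCB·CA·BCB
    A ↦ BCB
    B ↦ AD
    C ↦ CA
    D ↦ C  (constrained at step 0)

A->BCB, B->AD, C->CA, D->C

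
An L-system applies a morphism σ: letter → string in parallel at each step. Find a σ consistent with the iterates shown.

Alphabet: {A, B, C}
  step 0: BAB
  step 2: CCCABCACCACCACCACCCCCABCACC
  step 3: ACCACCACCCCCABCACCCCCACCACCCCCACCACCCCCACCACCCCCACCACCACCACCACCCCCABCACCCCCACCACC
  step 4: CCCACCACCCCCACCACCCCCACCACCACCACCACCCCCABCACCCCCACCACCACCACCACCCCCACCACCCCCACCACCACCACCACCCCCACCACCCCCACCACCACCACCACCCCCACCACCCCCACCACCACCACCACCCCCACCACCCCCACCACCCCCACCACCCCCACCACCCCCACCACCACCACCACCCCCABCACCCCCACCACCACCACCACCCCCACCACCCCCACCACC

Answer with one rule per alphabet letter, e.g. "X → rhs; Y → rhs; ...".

A->CCC, B->ABC, C->ACC

  step 3 ⇒ step 4: ACCACCACCCCCABCACCCCCACCACCCCCACCACCCCCACCACCCCCACCACCACCACCACCCCCABCACCCCCACCACC ⇒ CCC·ACC·ACC·CCC·ACC·ACC·CCC·ACC·ACC·ACC·ACC·ACC·CCC·ABC·ACC·CCC·ACC·ACC·ACC·ACC·ACC·CCC·ACC·ACC·CCC·ACC·ACC·ACC·ACC·ACC·CCC·ACC·ACC·CCC·ACC·ACC·ACC·ACC·ACC·CCC·ACC·ACC·CCC·ACC·ACC·ACC·ACC·ACC·CCC·ACC·ACC·CCC·ACC·ACC·CCC·ACC·ACC·CCC·ACC·ACC·CCC·ACC·ACC·ACC·ACC·ACC·CCC·ABC·ACC·CCC·ACC·ACC·ACC·ACC·ACC·CCC·ACC·ACC·CCC·ACC·ACC
    A ↦ CCC
    B ↦ ABC
    C ↦ ACC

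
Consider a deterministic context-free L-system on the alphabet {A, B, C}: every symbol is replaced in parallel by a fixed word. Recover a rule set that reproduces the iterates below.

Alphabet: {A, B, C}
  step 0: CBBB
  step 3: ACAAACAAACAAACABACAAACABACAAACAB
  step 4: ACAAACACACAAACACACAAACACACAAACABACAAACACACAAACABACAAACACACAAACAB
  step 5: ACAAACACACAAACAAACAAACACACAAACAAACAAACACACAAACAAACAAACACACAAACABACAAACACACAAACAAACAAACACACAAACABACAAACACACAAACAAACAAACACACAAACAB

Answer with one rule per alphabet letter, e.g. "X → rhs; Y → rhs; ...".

  step 4 ⇒ step 5: ACAAACACACAAACACACAAACACACAAACABACAAACACACAAACABACAAACACACAAACAB ⇒ AC·AA·AC·AC·AC·AA·AC·AA·AC·AA·AC·AC·AC·AA·AC·AA·AC·AA·AC·AC·AC·AA·AC·AA·AC·AA·AC·AC·AC·AA·AC·AB·AC·AA·AC·AC·AC·AA·AC·AA·AC·AA·AC·AC·AC·AA·AC·AB·AC·AA·AC·AC·AC·AA·AC·AA·AC·AA·AC·AC·AC·AA·AC·AB
    A ↦ AC
    B ↦ AB
    C ↦ AA

A->AC, B->AB, C->AA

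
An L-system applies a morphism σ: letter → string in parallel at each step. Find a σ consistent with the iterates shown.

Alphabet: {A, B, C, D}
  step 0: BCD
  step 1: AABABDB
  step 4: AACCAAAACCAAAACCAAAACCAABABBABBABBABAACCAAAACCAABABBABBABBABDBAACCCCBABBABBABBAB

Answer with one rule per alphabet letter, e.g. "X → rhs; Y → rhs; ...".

  step 0 ⇒ step 1: BCD ⇒ AA·BAB·DB
    B ↦ AA
    C ↦ BAB
    D ↦ DB
    A ↦ CC  (constrained at step 1)

A->CC, B->AA, C->BAB, D->DB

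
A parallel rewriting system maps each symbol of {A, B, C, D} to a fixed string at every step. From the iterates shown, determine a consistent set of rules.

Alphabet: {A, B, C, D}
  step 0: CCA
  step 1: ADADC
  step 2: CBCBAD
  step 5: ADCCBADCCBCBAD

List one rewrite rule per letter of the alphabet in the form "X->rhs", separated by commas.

  step 1 ⇒ step 2: ADADC ⇒ C·B·C·B·AD
    A ↦ C
    C ↦ AD
    D ↦ B
    B ↦ C  (constrained at step 2)

A->C, B->C, C->AD, D->B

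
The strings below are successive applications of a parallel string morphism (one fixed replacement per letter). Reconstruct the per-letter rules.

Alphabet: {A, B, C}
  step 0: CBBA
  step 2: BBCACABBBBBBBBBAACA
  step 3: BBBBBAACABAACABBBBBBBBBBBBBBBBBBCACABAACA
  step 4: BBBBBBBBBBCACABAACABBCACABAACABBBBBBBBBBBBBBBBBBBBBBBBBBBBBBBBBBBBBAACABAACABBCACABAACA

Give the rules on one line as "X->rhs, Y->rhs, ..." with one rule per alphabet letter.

A->CA, B->BB, C->BAA

  step 3 ⇒ step 4: BBBBBAACABAACABBBBBBBBBBBBBBBBBBCACABAACA ⇒ BB·BB·BB·BB·BB·CA·CA·BAA·CA·BB·CA·CA·BAA·CA·BB·BB·BB·BB·BB·BB·BB·BB·BB·BB·BB·BB·BB·BB·BB·BB·BB·BB·BAA·CA·BAA·CA·BB·CA·CA·BAA·CA
    A ↦ CA
    B ↦ BB
    C ↦ BAA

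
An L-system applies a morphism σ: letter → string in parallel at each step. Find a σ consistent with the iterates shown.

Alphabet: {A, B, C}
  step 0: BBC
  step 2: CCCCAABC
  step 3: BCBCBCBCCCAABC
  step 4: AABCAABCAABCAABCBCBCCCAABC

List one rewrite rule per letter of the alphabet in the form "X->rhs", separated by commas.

A->C, B->AA, C->BC

  step 3 ⇒ step 4: BCBCBCBCCCAABC ⇒ AA·BC·AA·BC·AA·BC·AA·BC·BC·BC·C·C·AA·BC
    A ↦ C
    B ↦ AA
    C ↦ BC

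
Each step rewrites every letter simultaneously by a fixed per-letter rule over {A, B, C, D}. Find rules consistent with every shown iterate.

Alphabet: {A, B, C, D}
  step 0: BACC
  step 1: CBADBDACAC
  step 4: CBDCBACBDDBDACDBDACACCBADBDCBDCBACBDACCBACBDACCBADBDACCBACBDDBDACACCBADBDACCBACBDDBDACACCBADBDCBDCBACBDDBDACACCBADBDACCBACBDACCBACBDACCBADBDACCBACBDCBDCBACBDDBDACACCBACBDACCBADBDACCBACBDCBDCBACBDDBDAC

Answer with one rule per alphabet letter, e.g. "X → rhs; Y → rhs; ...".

A->DBD, B->CBA, C->AC, D->CBD

  step 0 ⇒ step 1: BACC ⇒ CBA·DBD·AC·AC
    A ↦ DBD
    B ↦ CBA
    C ↦ AC
    D ↦ CBD  (constrained at step 1)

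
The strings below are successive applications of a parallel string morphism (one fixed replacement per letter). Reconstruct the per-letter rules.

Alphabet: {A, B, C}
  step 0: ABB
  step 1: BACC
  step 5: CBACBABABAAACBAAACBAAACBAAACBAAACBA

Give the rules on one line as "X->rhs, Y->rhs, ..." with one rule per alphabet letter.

A->BA, B->C, C->AA

  step 0 ⇒ step 1: ABB ⇒ BA·C·C
    A ↦ BA
    B ↦ C
    C ↦ AA  (constrained at step 1)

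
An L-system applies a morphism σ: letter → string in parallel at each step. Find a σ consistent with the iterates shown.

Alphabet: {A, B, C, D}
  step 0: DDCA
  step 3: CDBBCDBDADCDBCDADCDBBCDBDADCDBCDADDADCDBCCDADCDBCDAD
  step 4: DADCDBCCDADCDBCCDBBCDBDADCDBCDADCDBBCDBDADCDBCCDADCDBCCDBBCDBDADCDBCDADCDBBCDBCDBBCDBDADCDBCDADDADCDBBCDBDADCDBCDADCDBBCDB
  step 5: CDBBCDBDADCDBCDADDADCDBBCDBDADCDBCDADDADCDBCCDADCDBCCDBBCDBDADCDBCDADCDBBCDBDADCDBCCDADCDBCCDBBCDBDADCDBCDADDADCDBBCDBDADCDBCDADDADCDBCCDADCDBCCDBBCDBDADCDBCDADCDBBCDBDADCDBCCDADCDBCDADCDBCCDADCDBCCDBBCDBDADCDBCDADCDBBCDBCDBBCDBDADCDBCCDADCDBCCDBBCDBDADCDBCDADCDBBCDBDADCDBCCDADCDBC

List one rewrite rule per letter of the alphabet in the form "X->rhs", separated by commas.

A->B, B->C, C->DAD, D->CDB

  step 4 ⇒ step 5: DADCDBCCDADCDBCCDBBCDBDADCDBCDADCDBBCDBDADCDBCCDADCDBCCDBBCDBDADCDBCDADCDBBCDBCDBBCDBDADCDBCDADDADCDBBCDBDADCDBCDADCDBBCDB ⇒ CDB·B·CDB·DAD·CDB·C·DAD·DAD·CDB·B·CDB·DAD·CDB·C·DAD·DAD·CDB·C·C·DAD·CDB·C·CDB·B·CDB·DAD·CDB·C·DAD·CDB·B·CDB·DAD·CDB·C·C·DAD·CDB·C·CDB·B·CDB·DAD·CDB·C·DAD·DAD·CDB·B·CDB·DAD·CDB·C·DAD·DAD·CDB·C·C·DAD·CDB·C·CDB·B·CDB·DAD·CDB·C·DAD·CDB·B·CDB·DAD·CDB·C·C·DAD·CDB·C·DAD·CDB·C·C·DAD·CDB·C·CDB·B·CDB·DAD·CDB·C·DAD·CDB·B·CDB·CDB·B·CDB·DAD·CDB·C·C·DAD·CDB·C·CDB·B·CDB·DAD·CDB·C·DAD·CDB·B·CDB·DAD·CDB·C·C·DAD·CDB·C
    A ↦ B
    B ↦ C
    C ↦ DAD
    D ↦ CDB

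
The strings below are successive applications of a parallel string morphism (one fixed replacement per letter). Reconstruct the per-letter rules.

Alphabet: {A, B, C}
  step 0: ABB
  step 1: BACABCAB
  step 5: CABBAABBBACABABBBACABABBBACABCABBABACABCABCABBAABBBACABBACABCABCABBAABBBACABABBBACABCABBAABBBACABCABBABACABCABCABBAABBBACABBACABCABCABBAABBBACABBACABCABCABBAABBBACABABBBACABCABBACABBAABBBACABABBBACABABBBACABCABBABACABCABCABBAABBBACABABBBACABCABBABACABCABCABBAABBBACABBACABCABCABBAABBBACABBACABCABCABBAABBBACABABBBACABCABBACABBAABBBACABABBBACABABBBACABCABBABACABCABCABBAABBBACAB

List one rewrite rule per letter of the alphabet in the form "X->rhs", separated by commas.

A->BA, B->CAB, C->ABB

  step 0 ⇒ step 1: ABB ⇒ BA·CAB·CAB
    A ↦ BA
    B ↦ CAB
    C ↦ ABB  (constrained at step 1)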